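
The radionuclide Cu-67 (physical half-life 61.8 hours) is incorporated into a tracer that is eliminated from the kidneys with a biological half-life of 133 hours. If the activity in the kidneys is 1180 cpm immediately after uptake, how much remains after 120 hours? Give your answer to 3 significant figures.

164 cpm

1/t_eff = 1/t_phys + 1/t_biol = 1/61.8 + 1/133 = 0.0237 per hour.
t_eff = 61.8 × 133 / (61.8 + 133) ≈ 42.194 hours.
Remaining = 1180 × (1/2)^(120/42.194) = 1180 × (1/2)^2.844 ≈ 164.34 cpm.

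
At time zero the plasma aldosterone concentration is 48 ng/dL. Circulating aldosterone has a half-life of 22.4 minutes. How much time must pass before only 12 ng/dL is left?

44.8 minutes

12/48 = 1/4, so 2 half-lives have elapsed.
t = 2 × 22.4 = 44.8 minutes.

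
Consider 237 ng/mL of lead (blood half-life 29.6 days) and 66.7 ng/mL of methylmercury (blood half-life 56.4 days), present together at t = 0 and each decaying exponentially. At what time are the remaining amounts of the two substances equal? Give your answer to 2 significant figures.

110 days

Set 237·(1/2)^(t/29.6) = 66.7·(1/2)^(t/56.4).
Taking log₂: log₂(237/66.7) = t·(1/29.6 − 1/56.4).
log₂(3.5532) = 1.8291; 1/29.6 − 1/56.4 = 0.016053.
t = 1.8291 / 0.016053 ≈ 113.94 days.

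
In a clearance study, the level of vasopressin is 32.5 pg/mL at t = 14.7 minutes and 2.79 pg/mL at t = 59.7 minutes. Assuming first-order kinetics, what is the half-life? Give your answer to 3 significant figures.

12.7 minutes

Over Δt = 59.7 − 14.7 = 45 minutes, the level fell by a factor of 32.5/2.79 ≈ 11.649.
n = log₂(11.649) ≈ 3.5421 half-lives, so t½ = 45/3.5421 ≈ 12.704 minutes.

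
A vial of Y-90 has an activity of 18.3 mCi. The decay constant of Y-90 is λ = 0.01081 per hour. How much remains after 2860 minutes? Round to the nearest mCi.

t½ = ln 2 / λ = 0.69315 / 0.01081 ≈ 64.121 hours.
Convert the elapsed time: 2860 minutes = 47.6667 hours.
Number of half-lives: n = 47.6667/64.121 ≈ 0.74339.
Remaining = 18.3 × (1/2)^0.74339 = 18.3 × 0.59734 ≈ 10.931 mCi.

11 mCi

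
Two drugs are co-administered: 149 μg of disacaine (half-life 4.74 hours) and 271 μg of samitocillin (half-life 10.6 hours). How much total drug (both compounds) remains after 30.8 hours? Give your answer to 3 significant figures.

37.8 μg

disacaine: 149 × (1/2)^(30.8/4.74) = 149 × (1/2)^6.4979 ≈ 1.6486 μg.
samitocillin: 271 × (1/2)^(30.8/10.6) = 271 × (1/2)^2.9057 ≈ 36.164 μg.
Total = 1.6486 + 36.164 ≈ 37.813 μg.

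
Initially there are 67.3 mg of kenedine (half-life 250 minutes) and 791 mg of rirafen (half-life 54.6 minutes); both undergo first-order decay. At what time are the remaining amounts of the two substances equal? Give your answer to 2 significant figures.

250 minutes

Set 67.3·(1/2)^(t/250) = 791·(1/2)^(t/54.6).
Taking log₂: log₂(67.3/791) = t·(1/250 − 1/54.6).
log₂(0.085082) = -3.555; 1/250 − 1/54.6 = -0.014315.
t = -3.555 / -0.014315 ≈ 248.34 minutes.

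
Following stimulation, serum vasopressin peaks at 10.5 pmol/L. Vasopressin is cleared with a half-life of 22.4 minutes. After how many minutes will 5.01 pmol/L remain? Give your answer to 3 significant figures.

23.9 minutes

Fraction remaining = 5.01/10.5 ≈ 0.47714.
n = log₂(10.5/5.01) = ln(2.0958)/ln 2 ≈ 1.0675 half-lives.
t = n × t½ = 1.0675 × 22.4 ≈ 23.912 minutes.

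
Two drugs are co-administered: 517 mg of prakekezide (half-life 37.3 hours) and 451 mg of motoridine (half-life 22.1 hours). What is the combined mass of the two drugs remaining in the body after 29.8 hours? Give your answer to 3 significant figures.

prakekezide: 517 × (1/2)^(29.8/37.3) = 517 × (1/2)^0.79893 ≈ 297.16 mg.
motoridine: 451 × (1/2)^(29.8/22.1) = 451 × (1/2)^1.3484 ≈ 177.12 mg.
Total = 297.16 + 177.12 ≈ 474.28 mg.

474 mg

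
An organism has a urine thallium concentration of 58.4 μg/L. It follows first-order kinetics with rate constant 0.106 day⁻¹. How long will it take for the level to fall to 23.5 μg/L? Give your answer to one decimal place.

t½ = ln 2 / k = 0.69315 / 0.106 ≈ 6.5391 days.
Fraction remaining = 23.5/58.4 ≈ 0.4024.
n = log₂(58.4/23.5) = ln(2.4851)/ln 2 ≈ 1.3133 half-lives.
t = n × t½ = 1.3133 × 6.5391 ≈ 8.5879 days.

8.6 days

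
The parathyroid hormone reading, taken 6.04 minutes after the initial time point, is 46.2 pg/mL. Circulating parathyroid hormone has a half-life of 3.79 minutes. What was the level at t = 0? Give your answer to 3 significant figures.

Number of half-lives elapsed: n = 6.04/3.79 ≈ 1.5937.
A₀ = A × 2^n = 46.2 × 2^1.5937 = 46.2 × 3.0182 ≈ 139.44 pg/mL.

139 pg/mL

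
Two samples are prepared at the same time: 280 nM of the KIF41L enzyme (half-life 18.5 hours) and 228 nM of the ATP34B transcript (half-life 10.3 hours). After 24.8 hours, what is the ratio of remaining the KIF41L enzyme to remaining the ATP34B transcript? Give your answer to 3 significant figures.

2.57

KIF41L enzyme: 280 × (1/2)^(24.8/18.5) = 280 × (1/2)^1.3405 ≈ 110.56 nM.
ATP34B transcript: 228 × (1/2)^(24.8/10.3) = 228 × (1/2)^2.4078 ≈ 42.966 nM.
Ratio ≈ 110.56 / 42.966 ≈ 2.5733.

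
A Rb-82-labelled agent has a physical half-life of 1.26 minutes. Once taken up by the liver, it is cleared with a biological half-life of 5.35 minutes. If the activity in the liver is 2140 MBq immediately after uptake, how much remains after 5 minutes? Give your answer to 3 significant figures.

1/t_eff = 1/t_phys + 1/t_biol = 1/1.26 + 1/5.35 = 0.98057 per minute.
t_eff = 1.26 × 5.35 / (1.26 + 5.35) ≈ 1.0198 minutes.
Remaining = 2140 × (1/2)^(5/1.0198) = 2140 × (1/2)^4.9028 ≈ 71.534 MBq.

71.5 MBq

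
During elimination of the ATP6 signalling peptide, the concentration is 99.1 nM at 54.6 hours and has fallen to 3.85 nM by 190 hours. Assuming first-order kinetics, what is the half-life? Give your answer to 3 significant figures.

Over Δt = 190 − 54.6 = 135.4 hours, the level fell by a factor of 99.1/3.85 ≈ 25.74.
n = log₂(25.74) ≈ 4.686 half-lives, so t½ = 135.4/4.686 ≈ 28.895 hours.

28.9 hours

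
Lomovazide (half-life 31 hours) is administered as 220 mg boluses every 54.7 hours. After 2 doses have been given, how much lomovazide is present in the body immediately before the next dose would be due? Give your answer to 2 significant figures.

The 2 doses were given 109.4, 54.7 hours ago.
Total = 220·(1/2)^(109.4/31) + 220·(1/2)^(54.7/31)
      = 19.058 + 64.752 ≈ 83.81 mg.

84 mg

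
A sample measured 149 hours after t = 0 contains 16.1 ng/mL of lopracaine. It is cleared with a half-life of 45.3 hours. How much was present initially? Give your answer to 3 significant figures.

157 ng/mL

Number of half-lives elapsed: n = 149/45.3 ≈ 3.2892.
A₀ = A × 2^n = 16.1 × 2^3.2892 = 16.1 × 9.7756 ≈ 157.39 ng/mL.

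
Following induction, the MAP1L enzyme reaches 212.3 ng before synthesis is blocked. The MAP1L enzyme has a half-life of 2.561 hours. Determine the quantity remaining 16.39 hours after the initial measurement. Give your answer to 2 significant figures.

2.5 ng

Number of half-lives: n = 16.39/2.561 ≈ 6.3998.
Remaining = 212.3 × (1/2)^6.3998 = 212.3 × 0.011843 ≈ 2.5142 ng.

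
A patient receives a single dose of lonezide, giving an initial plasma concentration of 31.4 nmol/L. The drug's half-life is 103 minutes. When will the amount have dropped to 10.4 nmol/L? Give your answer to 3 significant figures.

Fraction remaining = 10.4/31.4 ≈ 0.33121.
n = log₂(31.4/10.4) = ln(3.0192)/ln 2 ≈ 1.5942 half-lives.
t = n × t½ = 1.5942 × 103 ≈ 164.2 minutes.

164 minutes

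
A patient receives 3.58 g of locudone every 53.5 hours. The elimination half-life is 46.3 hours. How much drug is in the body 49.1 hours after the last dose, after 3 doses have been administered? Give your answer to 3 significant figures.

2.83 g

The 3 doses were given 156.1, 102.6, 49.1 hours ago.
Total = 3.58·(1/2)^(156.1/46.3) + 3.58·(1/2)^(102.6/46.3) + 3.58·(1/2)^(49.1/46.3)
      = 0.34591 + 0.77056 + 1.7165 ≈ 2.833 g.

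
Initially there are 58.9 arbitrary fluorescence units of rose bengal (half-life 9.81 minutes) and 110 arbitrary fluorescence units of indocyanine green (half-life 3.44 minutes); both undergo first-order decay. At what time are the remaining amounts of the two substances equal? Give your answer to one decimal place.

Set 58.9·(1/2)^(t/9.81) = 110·(1/2)^(t/3.44).
Taking log₂: log₂(58.9/110) = t·(1/9.81 − 1/3.44).
log₂(0.53545) = -0.90116; 1/9.81 − 1/3.44 = -0.18876.
t = -0.90116 / -0.18876 ≈ 4.7741 minutes.

4.8 minutes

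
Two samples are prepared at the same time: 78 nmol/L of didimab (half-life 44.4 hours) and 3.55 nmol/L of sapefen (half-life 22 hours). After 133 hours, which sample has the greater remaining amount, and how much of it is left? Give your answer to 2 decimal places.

didimab, 9.78 nmol/L

didimab: 78 × (1/2)^2.9955 ≈ 9.7805 nmol/L.
sapefen: 3.55 × (1/2)^6.0455 ≈ 0.053748 nmol/L.
Didimab has more remaining, at ≈ 9.7805 nmol/L.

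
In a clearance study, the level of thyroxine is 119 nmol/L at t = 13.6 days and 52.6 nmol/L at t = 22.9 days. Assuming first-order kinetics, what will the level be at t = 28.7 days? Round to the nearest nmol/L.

32 nmol/L

Over Δt = 22.9 − 13.6 = 9.3 days, the level fell by a factor of 119/52.6 ≈ 2.2624.
n = log₂(2.2624) ≈ 1.1778 half-lives, so t½ = 9.3/1.1778 ≈ 7.8959 days.
From t = 22.9 to t = 28.7: 52.6 × (1/2)^((28.7−22.9)/7.8959) ≈ 31.613 nmol/L.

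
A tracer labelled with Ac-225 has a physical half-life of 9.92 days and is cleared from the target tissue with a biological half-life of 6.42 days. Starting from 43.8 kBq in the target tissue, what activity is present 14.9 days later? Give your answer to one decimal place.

1/t_eff = 1/t_phys + 1/t_biol = 1/9.92 + 1/6.42 = 0.25657 per day.
t_eff = 9.92 × 6.42 / (9.92 + 6.42) ≈ 3.8976 days.
Remaining = 43.8 × (1/2)^(14.9/3.8976) = 43.8 × (1/2)^3.8229 ≈ 3.0951 kBq.

3.1 kBq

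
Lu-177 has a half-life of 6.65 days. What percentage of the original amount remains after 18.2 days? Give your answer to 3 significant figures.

15.0%

n = 18.2/6.65 ≈ 2.7368 half-lives.
Fraction remaining = (1/2)^2.7368 ≈ 0.15001, i.e. 15.001%.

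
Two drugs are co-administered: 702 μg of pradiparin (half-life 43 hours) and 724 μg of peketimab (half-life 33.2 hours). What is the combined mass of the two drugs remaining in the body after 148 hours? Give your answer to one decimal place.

pradiparin: 702 × (1/2)^(148/43) = 702 × (1/2)^3.4419 ≈ 64.6 μg.
peketimab: 724 × (1/2)^(148/33.2) = 724 × (1/2)^4.4578 ≈ 32.946 μg.
Total = 64.6 + 32.946 ≈ 97.546 μg.

97.5 μg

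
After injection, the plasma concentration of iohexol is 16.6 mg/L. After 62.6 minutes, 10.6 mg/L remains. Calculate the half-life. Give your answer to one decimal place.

96.7 minutes

A/A₀ = 10.6/16.6 ≈ 0.63855.
n = log₂(1.566) ≈ 0.64712 half-lives elapsed in 62.6 minutes.
t½ = 62.6/0.64712 ≈ 96.736 minutes.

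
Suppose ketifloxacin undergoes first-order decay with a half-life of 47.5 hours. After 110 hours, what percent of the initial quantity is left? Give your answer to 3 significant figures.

20.1%

n = 110/47.5 ≈ 2.3158 half-lives.
Fraction remaining = (1/2)^2.3158 ≈ 0.20085, i.e. 20.085%.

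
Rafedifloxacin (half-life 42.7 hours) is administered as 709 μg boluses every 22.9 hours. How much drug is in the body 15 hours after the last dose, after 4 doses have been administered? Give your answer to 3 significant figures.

1390 μg

The 4 doses were given 83.7, 60.8, 37.9, 15 hours ago.
Total = 709·(1/2)^(83.7/42.7) + 709·(1/2)^(60.8/42.7) + 709·(1/2)^(37.9/42.7) + 709·(1/2)^(15/42.7)
      = 182.21 + 264.25 + 383.23 + 555.77 ≈ 1385.5 μg.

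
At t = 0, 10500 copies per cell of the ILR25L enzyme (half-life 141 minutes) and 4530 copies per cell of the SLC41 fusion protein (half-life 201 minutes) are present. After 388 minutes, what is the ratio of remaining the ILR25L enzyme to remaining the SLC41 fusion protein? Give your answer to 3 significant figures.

1.31

ILR25L enzyme: 10500 × (1/2)^(388/141) = 10500 × (1/2)^2.7518 ≈ 1558.9 copies per cell.
SLC41 fusion protein: 4530 × (1/2)^(388/201) = 4530 × (1/2)^1.9303 ≈ 1188.5 copies per cell.
Ratio ≈ 1558.9 / 1188.5 ≈ 1.3116.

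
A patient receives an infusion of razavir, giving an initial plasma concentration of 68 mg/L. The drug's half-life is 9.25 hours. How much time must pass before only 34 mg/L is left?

9.25 hours

34/68 = 1/2, so 1 half-life has elapsed.
t = 1 × 9.25 = 9.25 hours.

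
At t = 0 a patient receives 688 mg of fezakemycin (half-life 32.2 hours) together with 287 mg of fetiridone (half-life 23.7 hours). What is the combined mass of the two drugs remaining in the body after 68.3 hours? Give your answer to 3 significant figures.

197 mg

fezakemycin: 688 × (1/2)^(68.3/32.2) = 688 × (1/2)^2.1211 ≈ 158.15 mg.
fetiridone: 287 × (1/2)^(68.3/23.7) = 287 × (1/2)^2.8819 ≈ 38.936 mg.
Total = 158.15 + 38.936 ≈ 197.09 mg.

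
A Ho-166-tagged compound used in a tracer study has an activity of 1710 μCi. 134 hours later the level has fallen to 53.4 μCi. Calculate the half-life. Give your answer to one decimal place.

A/A₀ = 53.4/1710 ≈ 0.031228.
n = log₂(32.022) ≈ 5.001 half-lives elapsed in 134 hours.
t½ = 134/5.001 ≈ 26.795 hours.

26.8 hours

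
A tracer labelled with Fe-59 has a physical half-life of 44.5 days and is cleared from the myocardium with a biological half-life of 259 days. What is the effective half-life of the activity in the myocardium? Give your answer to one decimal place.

1/t_eff = 1/t_phys + 1/t_biol = 1/44.5 + 1/259 = 0.026333 per day.
t_eff = 44.5 × 259 / (44.5 + 259) ≈ 37.975 days.

38.0 days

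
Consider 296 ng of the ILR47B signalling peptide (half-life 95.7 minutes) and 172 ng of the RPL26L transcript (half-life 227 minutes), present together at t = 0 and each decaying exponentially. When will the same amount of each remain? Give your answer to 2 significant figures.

Set 296·(1/2)^(t/95.7) = 172·(1/2)^(t/227).
Taking log₂: log₂(296/172) = t·(1/95.7 − 1/227).
log₂(1.7209) = 0.78319; 1/95.7 − 1/227 = 0.006044.
t = 0.78319 / 0.006044 ≈ 129.58 minutes.

130 minutes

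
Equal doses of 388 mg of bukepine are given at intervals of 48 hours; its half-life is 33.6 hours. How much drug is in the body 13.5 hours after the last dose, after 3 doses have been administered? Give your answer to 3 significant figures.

The 3 doses were given 109.5, 61.5, 13.5 hours ago.
Total = 388·(1/2)^(109.5/33.6) + 388·(1/2)^(61.5/33.6) + 388·(1/2)^(13.5/33.6)
      = 40.532 + 109.1 + 293.69 ≈ 443.32 mg.

443 mg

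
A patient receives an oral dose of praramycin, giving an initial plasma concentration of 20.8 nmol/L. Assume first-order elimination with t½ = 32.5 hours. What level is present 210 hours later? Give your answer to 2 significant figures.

Number of half-lives: n = 210/32.5 ≈ 6.4615.
Remaining = 20.8 × (1/2)^6.4615 = 20.8 × 0.011347 ≈ 0.23602 nmol/L.

0.24 nmol/L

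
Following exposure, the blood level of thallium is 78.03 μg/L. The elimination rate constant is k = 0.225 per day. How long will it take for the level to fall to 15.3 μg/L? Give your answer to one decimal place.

7.2 days

t½ = ln 2 / k = 0.69315 / 0.225 ≈ 3.0807 days.
Fraction remaining = 15.3/78.03 ≈ 0.19608.
n = log₂(78.03/15.3) = ln(5.1)/ln 2 ≈ 2.3505 half-lives.
t = n × t½ = 2.3505 × 3.0807 ≈ 7.2411 days.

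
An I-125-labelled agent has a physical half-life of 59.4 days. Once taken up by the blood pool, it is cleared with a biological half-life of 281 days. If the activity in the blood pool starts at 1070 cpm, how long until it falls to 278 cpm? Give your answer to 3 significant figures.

95.3 days

1/t_eff = 1/t_phys + 1/t_biol = 1/59.4 + 1/281 = 0.020394 per day.
t_eff = 59.4 × 281 / (59.4 + 281) ≈ 49.035 days.
n = log₂(1070/278) ≈ 1.9445; t = 1.9445 × 49.035 ≈ 95.346 days.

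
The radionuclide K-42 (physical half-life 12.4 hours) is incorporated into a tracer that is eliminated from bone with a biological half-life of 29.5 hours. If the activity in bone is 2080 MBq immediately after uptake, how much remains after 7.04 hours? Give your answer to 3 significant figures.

1/t_eff = 1/t_phys + 1/t_biol = 1/12.4 + 1/29.5 = 0.11454 per hour.
t_eff = 12.4 × 29.5 / (12.4 + 29.5) ≈ 8.7303 hours.
Remaining = 2080 × (1/2)^(7.04/8.7303) = 2080 × (1/2)^0.80639 ≈ 1189.4 MBq.

1190 MBq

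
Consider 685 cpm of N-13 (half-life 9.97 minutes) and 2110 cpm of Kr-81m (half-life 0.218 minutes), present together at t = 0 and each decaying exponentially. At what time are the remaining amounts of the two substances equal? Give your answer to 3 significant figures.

0.362 minutes

Set 685·(1/2)^(t/9.97) = 2110·(1/2)^(t/0.218).
Taking log₂: log₂(685/2110) = t·(1/9.97 − 1/0.218).
log₂(0.32464) = -1.6231; 1/9.97 − 1/0.218 = -4.4869.
t = -1.6231 / -4.4869 ≈ 0.36174 minutes.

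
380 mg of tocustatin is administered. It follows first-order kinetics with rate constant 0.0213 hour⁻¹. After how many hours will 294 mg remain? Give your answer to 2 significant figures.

t½ = ln 2 / λ = 0.69315 / 0.0213 ≈ 32.542 hours.
Fraction remaining = 294/380 ≈ 0.77368.
n = log₂(380/294) = ln(1.2925)/ln 2 ≈ 0.37018 half-lives.
t = n × t½ = 0.37018 × 32.542 ≈ 12.047 hours.

12 hours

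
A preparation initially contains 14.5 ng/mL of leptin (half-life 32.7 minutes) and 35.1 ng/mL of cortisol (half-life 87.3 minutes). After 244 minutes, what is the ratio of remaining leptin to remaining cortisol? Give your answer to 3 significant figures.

leptin: 14.5 × (1/2)^(244/32.7) = 14.5 × (1/2)^7.4618 ≈ 0.082253 ng/mL.
cortisol: 35.1 × (1/2)^(244/87.3) = 35.1 × (1/2)^2.795 ≈ 5.0576 ng/mL.
Ratio ≈ 0.082253 / 5.0576 ≈ 0.016263.

0.0163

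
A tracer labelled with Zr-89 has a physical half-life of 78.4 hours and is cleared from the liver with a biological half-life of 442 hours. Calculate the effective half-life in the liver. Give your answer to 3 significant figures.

1/t_eff = 1/t_phys + 1/t_biol = 1/78.4 + 1/442 = 0.015018 per hour.
t_eff = 78.4 × 442 / (78.4 + 442) ≈ 66.589 hours.

66.6 hours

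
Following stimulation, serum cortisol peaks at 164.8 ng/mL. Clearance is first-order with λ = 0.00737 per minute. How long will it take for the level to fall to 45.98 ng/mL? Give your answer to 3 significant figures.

173 minutes

t½ = ln 2 / λ = 0.69315 / 0.00737 ≈ 94.05 minutes.
Fraction remaining = 45.98/164.8 ≈ 0.279.
n = log₂(164.8/45.98) = ln(3.5842)/ln 2 ≈ 1.8416 half-lives.
t = n × t½ = 1.8416 × 94.05 ≈ 173.21 minutes.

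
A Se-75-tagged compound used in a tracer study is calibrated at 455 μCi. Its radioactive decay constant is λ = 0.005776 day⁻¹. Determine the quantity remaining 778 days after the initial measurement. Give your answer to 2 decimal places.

t½ = ln 2 / λ = 0.69315 / 0.005776 ≈ 120 days.
Number of half-lives: n = 778/120 ≈ 6.4831.
Remaining = 455 × (1/2)^6.4831 = 455 × 0.011179 ≈ 5.0864 μCi.

5.09 μCi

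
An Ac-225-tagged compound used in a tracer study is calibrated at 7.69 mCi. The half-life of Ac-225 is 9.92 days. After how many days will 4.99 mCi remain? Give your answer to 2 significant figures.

Fraction remaining = 4.99/7.69 ≈ 0.64889.
n = log₂(7.69/4.99) = ln(1.5411)/ln 2 ≈ 0.62394 half-lives.
t = n × t½ = 0.62394 × 9.92 ≈ 6.1895 days.

6.2 days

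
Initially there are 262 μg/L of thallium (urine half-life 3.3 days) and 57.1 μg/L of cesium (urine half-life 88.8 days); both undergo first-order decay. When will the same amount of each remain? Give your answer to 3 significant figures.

7.53 days

Set 262·(1/2)^(t/3.3) = 57.1·(1/2)^(t/88.8).
Taking log₂: log₂(262/57.1) = t·(1/3.3 − 1/88.8).
log₂(4.5884) = 2.198; 1/3.3 − 1/88.8 = 0.29177.
t = 2.198 / 0.29177 ≈ 7.5334 days.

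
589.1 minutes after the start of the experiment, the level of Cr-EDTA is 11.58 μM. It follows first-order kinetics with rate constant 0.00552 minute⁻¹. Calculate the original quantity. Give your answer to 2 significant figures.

300 μM

t½ = ln 2 / k = 0.69315 / 0.00552 ≈ 125.57 minutes.
Number of half-lives elapsed: n = 589.1/125.57 ≈ 4.6914.
A₀ = A × 2^n = 11.58 × 2^4.6914 = 11.58 × 25.838 ≈ 299.2 μM.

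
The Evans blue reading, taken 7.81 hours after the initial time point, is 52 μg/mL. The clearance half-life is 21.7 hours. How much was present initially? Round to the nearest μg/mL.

Number of half-lives elapsed: n = 7.81/21.7 ≈ 0.35991.
A₀ = A × 2^n = 52 × 2^0.35991 = 52 × 1.2833 ≈ 66.734 μg/mL.

67 μg/mL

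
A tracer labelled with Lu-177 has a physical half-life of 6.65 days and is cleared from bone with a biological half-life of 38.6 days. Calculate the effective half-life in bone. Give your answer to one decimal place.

1/t_eff = 1/t_phys + 1/t_biol = 1/6.65 + 1/38.6 = 0.17628 per day.
t_eff = 6.65 × 38.6 / (6.65 + 38.6) ≈ 5.6727 days.

5.7 days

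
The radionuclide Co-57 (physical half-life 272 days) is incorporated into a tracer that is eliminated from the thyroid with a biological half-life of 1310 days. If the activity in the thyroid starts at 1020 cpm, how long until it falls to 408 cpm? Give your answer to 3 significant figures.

298 days

1/t_eff = 1/t_phys + 1/t_biol = 1/272 + 1/1310 = 0.0044398 per day.
t_eff = 272 × 1310 / (272 + 1310) ≈ 225.23 days.
n = log₂(1020/408) ≈ 1.3219; t = 1.3219 × 225.23 ≈ 297.74 days.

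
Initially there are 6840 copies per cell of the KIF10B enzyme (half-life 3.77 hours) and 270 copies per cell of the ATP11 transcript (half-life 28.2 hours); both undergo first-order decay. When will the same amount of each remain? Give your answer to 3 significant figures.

Set 6840·(1/2)^(t/3.77) = 270·(1/2)^(t/28.2).
Taking log₂: log₂(6840/270) = t·(1/3.77 − 1/28.2).
log₂(25.333) = 4.663; 1/3.77 − 1/28.2 = 0.22979.
t = 4.663 / 0.22979 ≈ 20.292 hours.

20.3 hours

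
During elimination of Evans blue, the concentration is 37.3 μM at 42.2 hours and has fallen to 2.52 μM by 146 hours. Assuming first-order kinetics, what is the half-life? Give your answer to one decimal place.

Over Δt = 146 − 42.2 = 103.8 hours, the level fell by a factor of 37.3/2.52 ≈ 14.802.
n = log₂(14.802) ≈ 3.8877 half-lives, so t½ = 103.8/3.8877 ≈ 26.7 hours.

26.7 hours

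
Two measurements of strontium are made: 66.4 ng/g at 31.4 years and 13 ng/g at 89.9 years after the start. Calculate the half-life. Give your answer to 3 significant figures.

24.9 years

Over Δt = 89.9 − 31.4 = 58.5 years, the level fell by a factor of 66.4/13 ≈ 5.1077.
n = log₂(5.1077) ≈ 2.3527 half-lives, so t½ = 58.5/2.3527 ≈ 24.865 years.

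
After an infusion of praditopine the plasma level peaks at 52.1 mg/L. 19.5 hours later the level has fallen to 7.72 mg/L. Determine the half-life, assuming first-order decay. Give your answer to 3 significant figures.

7.08 hours

A/A₀ = 7.72/52.1 ≈ 0.14818.
n = log₂(6.7487) ≈ 2.7546 half-lives elapsed in 19.5 hours.
t½ = 19.5/2.7546 ≈ 7.079 hours.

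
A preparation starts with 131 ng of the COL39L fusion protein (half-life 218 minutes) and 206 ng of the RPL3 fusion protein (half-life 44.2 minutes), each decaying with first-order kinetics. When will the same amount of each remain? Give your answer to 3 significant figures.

36.2 minutes

Set 131·(1/2)^(t/218) = 206·(1/2)^(t/44.2).
Taking log₂: log₂(131/206) = t·(1/218 − 1/44.2).
log₂(0.63592) = -0.65308; 1/218 − 1/44.2 = -0.018037.
t = -0.65308 / -0.018037 ≈ 36.207 minutes.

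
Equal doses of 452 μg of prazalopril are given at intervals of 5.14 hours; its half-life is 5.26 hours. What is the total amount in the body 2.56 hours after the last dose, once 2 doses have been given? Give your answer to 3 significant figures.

The 2 doses were given 7.7, 2.56 hours ago.
Total = 452·(1/2)^(7.7/5.26) + 452·(1/2)^(2.56/5.26)
      = 163.86 + 322.57 ≈ 486.43 μg.

486 μg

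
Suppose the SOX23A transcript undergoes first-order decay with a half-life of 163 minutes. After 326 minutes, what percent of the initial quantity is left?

25%

n = 326/163 ≈ 2 half-lives.
Fraction remaining = (1/2)^2 ≈ 0.25, i.e. 25%.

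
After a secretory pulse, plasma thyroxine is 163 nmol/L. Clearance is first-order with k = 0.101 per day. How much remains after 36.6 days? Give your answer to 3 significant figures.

4.04 nmol/L

t½ = ln 2 / k = 0.69315 / 0.101 ≈ 6.8628 days.
Number of half-lives: n = 36.6/6.8628 ≈ 5.3331.
Remaining = 163 × (1/2)^5.3331 = 163 × 0.024808 ≈ 4.0437 nmol/L.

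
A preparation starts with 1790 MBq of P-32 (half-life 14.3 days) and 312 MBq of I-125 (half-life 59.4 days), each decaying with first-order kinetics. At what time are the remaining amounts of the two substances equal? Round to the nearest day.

Set 1790·(1/2)^(t/14.3) = 312·(1/2)^(t/59.4).
Taking log₂: log₂(1790/312) = t·(1/14.3 − 1/59.4).
log₂(5.7372) = 2.5203; 1/14.3 − 1/59.4 = 0.053095.
t = 2.5203 / 0.053095 ≈ 47.468 days.

47 days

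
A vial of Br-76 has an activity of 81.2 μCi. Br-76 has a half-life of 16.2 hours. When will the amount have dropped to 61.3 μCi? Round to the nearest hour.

Fraction remaining = 61.3/81.2 ≈ 0.75493.
n = log₂(81.2/61.3) = ln(1.3246)/ln 2 ≈ 0.40559 half-lives.
t = n × t½ = 0.40559 × 16.2 ≈ 6.5706 hours.

7 hours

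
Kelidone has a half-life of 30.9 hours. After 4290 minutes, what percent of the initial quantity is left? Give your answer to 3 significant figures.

20.1%

4290 minutes = 71.5 hours.
n = 71.5/30.9 ≈ 2.3139 half-lives.
Fraction remaining = (1/2)^2.3139 ≈ 0.20111, i.e. 20.111%.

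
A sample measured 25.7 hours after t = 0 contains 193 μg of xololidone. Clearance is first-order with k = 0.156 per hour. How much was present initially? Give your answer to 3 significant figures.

t½ = ln 2 / k = 0.69315 / 0.156 ≈ 4.4433 hours.
Number of half-lives elapsed: n = 25.7/4.4433 ≈ 5.7841.
A₀ = A × 2^n = 193 × 2^5.7841 = 193 × 55.103 ≈ 10635 μg.

10600 μg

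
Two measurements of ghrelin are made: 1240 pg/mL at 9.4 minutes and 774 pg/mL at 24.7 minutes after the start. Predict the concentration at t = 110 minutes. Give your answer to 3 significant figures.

Over Δt = 24.7 − 9.4 = 15.3 minutes, the level fell by a factor of 1240/774 ≈ 1.6021.
n = log₂(1.6021) ≈ 0.67993 half-lives, so t½ = 15.3/0.67993 ≈ 22.502 minutes.
From t = 24.7 to t = 110: 774 × (1/2)^((110−24.7)/22.502) ≈ 55.926 pg/mL.

55.9 pg/mL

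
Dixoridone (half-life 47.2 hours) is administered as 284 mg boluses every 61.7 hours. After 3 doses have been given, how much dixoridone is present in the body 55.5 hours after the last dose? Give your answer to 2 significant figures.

The 3 doses were given 178.9, 117.2, 55.5 hours ago.
Total = 284·(1/2)^(178.9/47.2) + 284·(1/2)^(117.2/47.2) + 284·(1/2)^(55.5/47.2)
      = 20.528 + 50.798 + 125.71 ≈ 197.03 mg.

200 mg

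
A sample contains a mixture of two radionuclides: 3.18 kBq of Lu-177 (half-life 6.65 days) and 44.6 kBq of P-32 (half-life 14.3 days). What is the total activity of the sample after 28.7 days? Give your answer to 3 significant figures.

Lu-177: 3.18 × (1/2)^(28.7/6.65) = 3.18 × (1/2)^4.3158 ≈ 0.15968 kBq.
P-32: 44.6 × (1/2)^(28.7/14.3) = 44.6 × (1/2)^2.007 ≈ 11.096 kBq.
Total = 0.15968 + 11.096 ≈ 11.256 kBq.

11.3 kBq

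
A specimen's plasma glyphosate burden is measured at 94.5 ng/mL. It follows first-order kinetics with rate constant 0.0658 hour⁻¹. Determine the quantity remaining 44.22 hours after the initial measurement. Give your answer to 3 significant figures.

t½ = ln 2 / k = 0.69315 / 0.0658 ≈ 10.534 hours.
Number of half-lives: n = 44.22/10.534 ≈ 4.1978.
Remaining = 94.5 × (1/2)^4.1978 = 94.5 × 0.054493 ≈ 5.1496 ng/mL.

5.15 ng/mL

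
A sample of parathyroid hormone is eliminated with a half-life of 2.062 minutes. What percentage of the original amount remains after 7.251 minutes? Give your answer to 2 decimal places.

n = 7.251/2.062 ≈ 3.5165 half-lives.
Fraction remaining = (1/2)^3.5165 ≈ 0.087384, i.e. 8.7384%.

8.74%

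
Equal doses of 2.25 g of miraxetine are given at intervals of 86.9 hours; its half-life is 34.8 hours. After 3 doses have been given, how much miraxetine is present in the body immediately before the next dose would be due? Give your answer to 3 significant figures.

The 3 doses were given 260.7, 173.8, 86.9 hours ago.
Total = 2.25·(1/2)^(260.7/34.8) + 2.25·(1/2)^(173.8/34.8) + 2.25·(1/2)^(86.9/34.8)
      = 0.012504 + 0.070593 + 0.39854 ≈ 0.48164 g.

0.482 g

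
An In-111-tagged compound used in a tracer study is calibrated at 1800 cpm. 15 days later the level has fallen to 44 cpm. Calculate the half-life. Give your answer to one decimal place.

A/A₀ = 44/1800 ≈ 0.024444.
n = log₂(40.909) ≈ 5.3543 half-lives elapsed in 15 days.
t½ = 15/5.3543 ≈ 2.8015 days.

2.8 days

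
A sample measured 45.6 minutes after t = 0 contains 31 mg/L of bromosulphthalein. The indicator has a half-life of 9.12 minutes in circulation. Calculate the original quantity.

992 mg/L

Number of half-lives elapsed: n = 45.6/9.12 ≈ 5.
A₀ = A × 2^n = 31 × 2^5 = 31 × 32 ≈ 992 mg/L.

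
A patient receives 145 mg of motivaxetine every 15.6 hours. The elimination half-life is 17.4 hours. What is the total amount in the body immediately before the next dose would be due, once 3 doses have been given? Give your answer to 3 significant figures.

The 3 doses were given 46.8, 31.2, 15.6 hours ago.
Total = 145·(1/2)^(46.8/17.4) + 145·(1/2)^(31.2/17.4) + 145·(1/2)^(15.6/17.4)
      = 22.475 + 41.84 + 77.89 ≈ 142.2 mg.

142 mg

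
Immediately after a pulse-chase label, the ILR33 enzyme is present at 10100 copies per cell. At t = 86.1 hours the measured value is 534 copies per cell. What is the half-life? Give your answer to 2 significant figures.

20 hours

A/A₀ = 534/10100 ≈ 0.052871.
n = log₂(18.914) ≈ 4.2414 half-lives elapsed in 86.1 hours.
t½ = 86.1/4.2414 ≈ 20.3 hours.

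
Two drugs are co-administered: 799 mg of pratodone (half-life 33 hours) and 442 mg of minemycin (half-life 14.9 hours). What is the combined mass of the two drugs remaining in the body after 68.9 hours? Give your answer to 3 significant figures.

pratodone: 799 × (1/2)^(68.9/33) = 799 × (1/2)^2.0879 ≈ 187.95 mg.
minemycin: 442 × (1/2)^(68.9/14.9) = 442 × (1/2)^4.6242 ≈ 17.923 mg.
Total = 187.95 + 17.923 ≈ 205.87 mg.

206 mg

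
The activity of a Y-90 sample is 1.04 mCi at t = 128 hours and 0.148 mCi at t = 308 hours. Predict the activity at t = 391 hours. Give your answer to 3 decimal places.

Over Δt = 308 − 128 = 180 hours, the level fell by a factor of 1.04/0.148 ≈ 7.027.
n = log₂(7.027) ≈ 2.8129 half-lives, so t½ = 180/2.8129 ≈ 63.991 hours.
From t = 308 to t = 391: 0.148 × (1/2)^((391−308)/63.991) ≈ 0.060229 mCi.

0.060 mCi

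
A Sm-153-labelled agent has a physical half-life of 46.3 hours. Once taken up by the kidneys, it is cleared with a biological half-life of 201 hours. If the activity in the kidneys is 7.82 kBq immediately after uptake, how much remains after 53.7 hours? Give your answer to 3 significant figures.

2.91 kBq

1/t_eff = 1/t_phys + 1/t_biol = 1/46.3 + 1/201 = 0.026573 per hour.
t_eff = 46.3 × 201 / (46.3 + 201) ≈ 37.632 hours.
Remaining = 7.82 × (1/2)^(53.7/37.632) = 7.82 × (1/2)^1.427 ≈ 2.9083 kBq.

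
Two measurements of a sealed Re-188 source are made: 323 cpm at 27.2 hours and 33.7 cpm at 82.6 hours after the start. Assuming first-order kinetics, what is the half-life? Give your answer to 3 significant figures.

17.0 hours

Over Δt = 82.6 − 27.2 = 55.4 hours, the level fell by a factor of 323/33.7 ≈ 9.5846.
n = log₂(9.5846) ≈ 3.2607 half-lives, so t½ = 55.4/3.2607 ≈ 16.99 hours.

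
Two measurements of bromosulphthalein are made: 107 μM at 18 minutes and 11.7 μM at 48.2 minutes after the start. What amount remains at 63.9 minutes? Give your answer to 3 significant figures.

3.70 μM

Over Δt = 48.2 − 18 = 30.2 minutes, the level fell by a factor of 107/11.7 ≈ 9.1453.
n = log₂(9.1453) ≈ 3.193 half-lives, so t½ = 30.2/3.193 ≈ 9.4581 minutes.
From t = 48.2 to t = 63.9: 11.7 × (1/2)^((63.9−48.2)/9.4581) ≈ 3.7025 μM.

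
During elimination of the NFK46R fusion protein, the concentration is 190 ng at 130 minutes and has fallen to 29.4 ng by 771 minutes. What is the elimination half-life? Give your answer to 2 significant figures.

240 minutes

Over Δt = 771 − 130 = 641 minutes, the level fell by a factor of 190/29.4 ≈ 6.4626.
n = log₂(6.4626) ≈ 2.6921 half-lives, so t½ = 641/2.6921 ≈ 238.1 minutes.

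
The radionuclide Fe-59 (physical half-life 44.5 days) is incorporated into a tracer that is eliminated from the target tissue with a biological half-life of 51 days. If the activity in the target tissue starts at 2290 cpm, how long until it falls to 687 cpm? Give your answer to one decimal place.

1/t_eff = 1/t_phys + 1/t_biol = 1/44.5 + 1/51 = 0.04208 per day.
t_eff = 44.5 × 51 / (44.5 + 51) ≈ 23.764 days.
n = log₂(2290/687) ≈ 1.737; t = 1.737 × 23.764 ≈ 41.278 days.

41.3 days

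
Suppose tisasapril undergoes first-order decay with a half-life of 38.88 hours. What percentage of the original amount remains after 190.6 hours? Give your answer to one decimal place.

n = 190.6/38.88 ≈ 4.9023 half-lives.
Fraction remaining = (1/2)^4.9023 ≈ 0.03344, i.e. 3.344%.

3.3%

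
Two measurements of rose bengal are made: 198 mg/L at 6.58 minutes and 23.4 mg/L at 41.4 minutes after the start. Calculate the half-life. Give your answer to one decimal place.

Over Δt = 41.4 − 6.58 = 34.82 minutes, the level fell by a factor of 198/23.4 ≈ 8.4615.
n = log₂(8.4615) ≈ 3.0809 half-lives, so t½ = 34.82/3.0809 ≈ 11.302 minutes.

11.3 minutes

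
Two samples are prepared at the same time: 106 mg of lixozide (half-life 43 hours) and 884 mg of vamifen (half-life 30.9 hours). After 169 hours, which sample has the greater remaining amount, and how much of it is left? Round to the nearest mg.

lixozide: 106 × (1/2)^3.9302 ≈ 6.9533 mg.
vamifen: 884 × (1/2)^5.4693 ≈ 19.955 mg.
Vamifen has more remaining, at ≈ 19.955 mg.

vamifen, 20 mg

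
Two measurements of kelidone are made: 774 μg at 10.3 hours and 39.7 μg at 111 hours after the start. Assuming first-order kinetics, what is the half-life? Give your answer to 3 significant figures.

Over Δt = 111 − 10.3 = 100.7 hours, the level fell by a factor of 774/39.7 ≈ 19.496.
n = log₂(19.496) ≈ 4.2851 half-lives, so t½ = 100.7/4.2851 ≈ 23.5 hours.

23.5 hours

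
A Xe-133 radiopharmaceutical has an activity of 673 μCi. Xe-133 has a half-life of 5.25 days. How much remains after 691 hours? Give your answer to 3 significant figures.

Convert the elapsed time: 691 hours = 28.7917 days.
Number of half-lives: n = 28.7917/5.25 ≈ 5.4841.
Remaining = 673 × (1/2)^5.4841 = 673 × 0.022342 ≈ 15.036 μCi.

15.0 μCi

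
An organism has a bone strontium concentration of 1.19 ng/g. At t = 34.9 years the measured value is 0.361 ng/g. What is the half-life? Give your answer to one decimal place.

20.3 years

A/A₀ = 0.361/1.19 ≈ 0.30336.
n = log₂(3.2964) ≈ 1.7209 half-lives elapsed in 34.9 years.
t½ = 34.9/1.7209 ≈ 20.28 years.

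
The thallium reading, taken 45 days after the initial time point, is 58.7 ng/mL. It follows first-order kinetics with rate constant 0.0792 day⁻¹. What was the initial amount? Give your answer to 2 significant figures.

2100 ng/mL

t½ = ln 2 / k = 0.69315 / 0.0792 ≈ 8.7519 days.
Number of half-lives elapsed: n = 45/8.7519 ≈ 5.1418.
A₀ = A × 2^n = 58.7 × 2^5.1418 = 58.7 × 35.304 ≈ 2072.4 ng/mL.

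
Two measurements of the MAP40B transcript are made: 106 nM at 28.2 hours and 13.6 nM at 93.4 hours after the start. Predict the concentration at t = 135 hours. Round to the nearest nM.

4 nM

Over Δt = 93.4 − 28.2 = 65.2 hours, the level fell by a factor of 106/13.6 ≈ 7.7941.
n = log₂(7.7941) ≈ 2.9624 half-lives, so t½ = 65.2/2.9624 ≈ 22.009 hours.
From t = 93.4 to t = 135: 13.6 × (1/2)^((135−93.4)/22.009) ≈ 3.6691 nM.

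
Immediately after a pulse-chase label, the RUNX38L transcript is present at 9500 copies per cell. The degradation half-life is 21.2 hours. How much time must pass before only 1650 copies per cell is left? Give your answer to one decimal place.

Fraction remaining = 1650/9500 ≈ 0.17368.
n = log₂(9500/1650) = ln(5.7576)/ln 2 ≈ 2.5255 half-lives.
t = n × t½ = 2.5255 × 21.2 ≈ 53.54 hours.

53.5 hours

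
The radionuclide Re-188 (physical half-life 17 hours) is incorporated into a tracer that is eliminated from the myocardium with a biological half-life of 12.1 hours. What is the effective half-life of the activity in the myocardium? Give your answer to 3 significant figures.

7.07 hours

1/t_eff = 1/t_phys + 1/t_biol = 1/17 + 1/12.1 = 0.14147 per hour.
t_eff = 17 × 12.1 / (17 + 12.1) ≈ 7.0687 hours.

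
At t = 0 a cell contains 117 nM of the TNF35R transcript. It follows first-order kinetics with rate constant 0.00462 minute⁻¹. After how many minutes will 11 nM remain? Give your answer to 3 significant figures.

t½ = ln 2 / k = 0.69315 / 0.00462 ≈ 150.03 minutes.
Fraction remaining = 11/117 ≈ 0.094017.
n = log₂(117/11) = ln(10.636)/ln 2 ≈ 3.4109 half-lives.
t = n × t½ = 3.4109 × 150.03 ≈ 511.75 minutes.

512 minutes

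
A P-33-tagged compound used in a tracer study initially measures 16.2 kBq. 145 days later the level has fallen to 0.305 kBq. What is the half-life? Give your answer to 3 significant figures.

A/A₀ = 0.305/16.2 ≈ 0.018827.
n = log₂(53.115) ≈ 5.731 half-lives elapsed in 145 days.
t½ = 145/5.731 ≈ 25.301 days.

25.3 days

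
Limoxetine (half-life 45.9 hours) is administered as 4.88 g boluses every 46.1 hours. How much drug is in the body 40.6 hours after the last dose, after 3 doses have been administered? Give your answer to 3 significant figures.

The 3 doses were given 132.8, 86.7, 40.6 hours ago.
Total = 4.88·(1/2)^(132.8/45.9) + 4.88·(1/2)^(86.7/45.9) + 4.88·(1/2)^(40.6/45.9)
      = 0.65685 + 1.3177 + 2.6433 ≈ 4.6178 g.

4.62 g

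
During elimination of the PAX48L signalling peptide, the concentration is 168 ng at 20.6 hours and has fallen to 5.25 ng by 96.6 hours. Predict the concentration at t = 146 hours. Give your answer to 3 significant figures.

Over Δt = 96.6 − 20.6 = 76 hours, the level fell by a factor of 168/5.25 ≈ 32.
n = log₂(32) ≈ 5 half-lives, so t½ = 76/5 ≈ 15.2 hours.
From t = 96.6 to t = 146: 5.25 × (1/2)^((146−96.6)/15.2) ≈ 0.55184 ng.

0.552 ng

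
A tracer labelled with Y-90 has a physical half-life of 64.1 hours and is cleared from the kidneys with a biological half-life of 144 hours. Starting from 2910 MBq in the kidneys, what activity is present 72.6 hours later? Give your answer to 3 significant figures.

936 MBq

1/t_eff = 1/t_phys + 1/t_biol = 1/64.1 + 1/144 = 0.022545 per hour.
t_eff = 64.1 × 144 / (64.1 + 144) ≈ 44.356 hours.
Remaining = 2910 × (1/2)^(72.6/44.356) = 2910 × (1/2)^1.6368 ≈ 935.78 MBq.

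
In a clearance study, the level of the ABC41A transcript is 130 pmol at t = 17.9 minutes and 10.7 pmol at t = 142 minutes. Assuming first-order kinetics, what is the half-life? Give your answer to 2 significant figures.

Over Δt = 142 − 17.9 = 124.1 minutes, the level fell by a factor of 130/10.7 ≈ 12.15.
n = log₂(12.15) ≈ 3.6028 half-lives, so t½ = 124.1/3.6028 ≈ 34.445 minutes.

34 minutes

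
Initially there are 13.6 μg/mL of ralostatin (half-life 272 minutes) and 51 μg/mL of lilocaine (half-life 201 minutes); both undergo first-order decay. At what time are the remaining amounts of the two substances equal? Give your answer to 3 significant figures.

1470 minutes

Set 13.6·(1/2)^(t/272) = 51·(1/2)^(t/201).
Taking log₂: log₂(13.6/51) = t·(1/272 − 1/201).
log₂(0.26667) = -1.9069; 1/272 − 1/201 = -0.0012987.
t = -1.9069 / -0.0012987 ≈ 1468.4 minutes.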